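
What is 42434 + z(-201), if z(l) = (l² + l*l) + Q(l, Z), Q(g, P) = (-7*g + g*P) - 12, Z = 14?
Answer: 121817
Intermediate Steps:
Q(g, P) = -12 - 7*g + P*g (Q(g, P) = (-7*g + P*g) - 12 = -12 - 7*g + P*g)
z(l) = -12 + 2*l² + 7*l (z(l) = (l² + l*l) + (-12 - 7*l + 14*l) = (l² + l²) + (-12 + 7*l) = 2*l² + (-12 + 7*l) = -12 + 2*l² + 7*l)
42434 + z(-201) = 42434 + (-12 + 2*(-201)² + 7*(-201)) = 42434 + (-12 + 2*40401 - 1407) = 42434 + (-12 + 80802 - 1407) = 42434 + 79383 = 121817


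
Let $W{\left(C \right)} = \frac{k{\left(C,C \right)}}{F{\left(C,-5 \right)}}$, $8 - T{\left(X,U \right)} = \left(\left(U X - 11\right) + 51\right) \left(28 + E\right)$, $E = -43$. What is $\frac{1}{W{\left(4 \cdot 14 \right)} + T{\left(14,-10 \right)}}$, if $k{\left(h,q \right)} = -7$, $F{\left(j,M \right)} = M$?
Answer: $- \frac{5}{7453} \approx -0.00067087$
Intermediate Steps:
$T{\left(X,U \right)} = 608 + 15 U X$ ($T{\left(X,U \right)} = 8 - \left(\left(U X - 11\right) + 51\right) \left(28 - 43\right) = 8 - \left(\left(-11 + U X\right) + 51\right) \left(-15\right) = 8 - \left(40 + U X\right) \left(-15\right) = 8 - \left(-600 - 15 U X\right) = 8 + \left(600 + 15 U X\right) = 608 + 15 U X$)
$W{\left(C \right)} = \frac{7}{5}$ ($W{\left(C \right)} = - \frac{7}{-5} = \left(-7\right) \left(- \frac{1}{5}\right) = \frac{7}{5}$)
$\frac{1}{W{\left(4 \cdot 14 \right)} + T{\left(14,-10 \right)}} = \frac{1}{\frac{7}{5} + \left(608 + 15 \left(-10\right) 14\right)} = \frac{1}{\frac{7}{5} + \left(608 - 2100\right)} = \frac{1}{\frac{7}{5} - 1492} = \frac{1}{- \frac{7453}{5}} = - \frac{5}{7453}$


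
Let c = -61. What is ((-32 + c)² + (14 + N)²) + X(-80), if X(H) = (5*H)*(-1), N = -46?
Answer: 10073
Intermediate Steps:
X(H) = -5*H
((-32 + c)² + (14 + N)²) + X(-80) = ((-32 - 61)² + (14 - 46)²) - 5*(-80) = ((-93)² + (-32)²) + 400 = (8649 + 1024) + 400 = 9673 + 400 = 10073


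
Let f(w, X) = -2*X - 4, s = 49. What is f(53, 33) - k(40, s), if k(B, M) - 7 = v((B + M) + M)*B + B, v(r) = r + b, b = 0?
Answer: -5637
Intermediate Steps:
f(w, X) = -4 - 2*X
v(r) = r (v(r) = r + 0 = r)
k(B, M) = 7 + B + B*(B + 2*M) (k(B, M) = 7 + (((B + M) + M)*B + B) = 7 + ((B + 2*M)*B + B) = 7 + (B*(B + 2*M) + B) = 7 + (B + B*(B + 2*M)) = 7 + B + B*(B + 2*M))
f(53, 33) - k(40, s) = (-4 - 2*33) - (7 + 40 + 40*(40 + 2*49)) = (-4 - 66) - (7 + 40 + 40*(40 + 98)) = -70 - (7 + 40 + 40*138) = -70 - (7 + 40 + 5520) = -70 - 1*5567 = -70 - 5567 = -5637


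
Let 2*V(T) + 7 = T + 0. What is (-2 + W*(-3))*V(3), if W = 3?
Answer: 22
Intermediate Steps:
V(T) = -7/2 + T/2 (V(T) = -7/2 + (T + 0)/2 = -7/2 + T/2)
(-2 + W*(-3))*V(3) = (-2 + 3*(-3))*(-7/2 + (½)*3) = (-2 - 9)*(-7/2 + 3/2) = -11*(-2) = 22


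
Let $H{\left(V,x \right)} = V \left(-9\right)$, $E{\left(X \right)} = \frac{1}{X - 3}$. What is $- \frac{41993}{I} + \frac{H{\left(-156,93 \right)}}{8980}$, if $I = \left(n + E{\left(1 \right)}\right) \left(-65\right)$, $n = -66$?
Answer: $- \frac{1060081}{110903} \approx -9.5586$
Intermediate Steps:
$E{\left(X \right)} = \frac{1}{-3 + X}$
$H{\left(V,x \right)} = - 9 V$
$I = \frac{8645}{2}$ ($I = \left(-66 + \frac{1}{-3 + 1}\right) \left(-65\right) = \left(-66 + \frac{1}{-2}\right) \left(-65\right) = \left(-66 - \frac{1}{2}\right) \left(-65\right) = \left(- \frac{133}{2}\right) \left(-65\right) = \frac{8645}{2} \approx 4322.5$)
$- \frac{41993}{I} + \frac{H{\left(-156,93 \right)}}{8980} = - \frac{41993}{\frac{8645}{2}} + \frac{\left(-9\right) \left(-156\right)}{8980} = \left(-41993\right) \frac{2}{8645} + 1404 \cdot \frac{1}{8980} = - \frac{11998}{1235} + \frac{351}{2245} = - \frac{1060081}{110903}$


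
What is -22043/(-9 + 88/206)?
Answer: 2270429/883 ≈ 2571.3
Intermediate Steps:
-22043/(-9 + 88/206) = -22043/(-9 + 88*(1/206)) = -22043/(-9 + 44/103) = -22043/(-883/103) = -22043*(-103/883) = 2270429/883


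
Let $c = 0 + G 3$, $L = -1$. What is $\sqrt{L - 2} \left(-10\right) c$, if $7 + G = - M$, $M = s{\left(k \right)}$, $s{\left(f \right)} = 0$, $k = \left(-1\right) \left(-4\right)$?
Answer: $210 i \sqrt{3} \approx 363.73 i$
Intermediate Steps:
$k = 4$
$M = 0$
$G = -7$ ($G = -7 - 0 = -7 + 0 = -7$)
$c = -21$ ($c = 0 - 21 = -21$)
$\sqrt{L - 2} \left(-10\right) c = \sqrt{-1 - 2} \left(-10\right) \left(-21\right) = \sqrt{-3} \left(-10\right) \left(-21\right) = i \sqrt{3} \left(-10\right) \left(-21\right) = - 10 i \sqrt{3} \left(-21\right) = 210 i \sqrt{3}$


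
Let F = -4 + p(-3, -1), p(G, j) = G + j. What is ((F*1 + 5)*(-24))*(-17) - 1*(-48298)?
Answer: 47074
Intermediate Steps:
F = -8 (F = -4 + (-3 - 1) = -4 - 4 = -8)
((F*1 + 5)*(-24))*(-17) - 1*(-48298) = ((-8*1 + 5)*(-24))*(-17) - 1*(-48298) = ((-8 + 5)*(-24))*(-17) + 48298 = -3*(-24)*(-17) + 48298 = 72*(-17) + 48298 = -1224 + 48298 = 47074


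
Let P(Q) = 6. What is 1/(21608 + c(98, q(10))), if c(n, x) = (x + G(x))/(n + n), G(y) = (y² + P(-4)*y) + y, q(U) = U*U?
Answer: 49/1061492 ≈ 4.6161e-5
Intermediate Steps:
q(U) = U²
G(y) = y² + 7*y (G(y) = (y² + 6*y) + y = y² + 7*y)
c(n, x) = (x + x*(7 + x))/(2*n) (c(n, x) = (x + x*(7 + x))/(n + n) = (x + x*(7 + x))/((2*n)) = (x + x*(7 + x))*(1/(2*n)) = (x + x*(7 + x))/(2*n))
1/(21608 + c(98, q(10))) = 1/(21608 + (½)*10²*(8 + 10²)/98) = 1/(21608 + (½)*100*(1/98)*(8 + 100)) = 1/(21608 + (½)*100*(1/98)*108) = 1/(21608 + 2700/49) = 1/(1061492/49) = 49/1061492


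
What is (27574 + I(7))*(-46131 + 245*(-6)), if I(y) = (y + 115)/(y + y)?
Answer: -9190753479/7 ≈ -1.3130e+9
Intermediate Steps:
I(y) = (115 + y)/(2*y) (I(y) = (115 + y)/((2*y)) = (115 + y)*(1/(2*y)) = (115 + y)/(2*y))
(27574 + I(7))*(-46131 + 245*(-6)) = (27574 + (½)*(115 + 7)/7)*(-46131 + 245*(-6)) = (27574 + (½)*(⅐)*122)*(-46131 - 1470) = (27574 + 61/7)*(-47601) = (193079/7)*(-47601) = -9190753479/7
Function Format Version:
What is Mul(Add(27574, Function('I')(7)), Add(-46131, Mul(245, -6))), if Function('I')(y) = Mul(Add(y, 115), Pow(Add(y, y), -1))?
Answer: Rational(-9190753479, 7) ≈ -1.3130e+9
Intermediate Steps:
Function('I')(y) = Mul(Rational(1, 2), Pow(y, -1), Add(115, y)) (Function('I')(y) = Mul(Add(115, y), Pow(Mul(2, y), -1)) = Mul(Add(115, y), Mul(Rational(1, 2), Pow(y, -1))) = Mul(Rational(1, 2), Pow(y, -1), Add(115, y)))
Mul(Add(27574, Function('I')(7)), Add(-46131, Mul(245, -6))) = Mul(Add(27574, Mul(Rational(1, 2), Pow(7, -1), Add(115, 7))), Add(-46131, Mul(245, -6))) = Mul(Add(27574, Mul(Rational(1, 2), Rational(1, 7), 122)), Add(-46131, -1470)) = Mul(Add(27574, Rational(61, 7)), -47601) = Mul(Rational(193079, 7), -47601) = Rational(-9190753479, 7)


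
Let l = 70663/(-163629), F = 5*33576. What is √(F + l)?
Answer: √499431449246117/54543 ≈ 409.73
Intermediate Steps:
F = 167880
l = -70663/163629 (l = 70663*(-1/163629) = -70663/163629 ≈ -0.43185)
√(F + l) = √(167880 - 70663/163629) = √(27469965857/163629) = √499431449246117/54543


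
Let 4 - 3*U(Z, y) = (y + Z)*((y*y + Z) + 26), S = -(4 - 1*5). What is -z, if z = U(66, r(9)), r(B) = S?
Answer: 6227/3 ≈ 2075.7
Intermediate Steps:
S = 1 (S = -(4 - 5) = -1*(-1) = 1)
r(B) = 1
U(Z, y) = 4/3 - (Z + y)*(26 + Z + y**2)/3 (U(Z, y) = 4/3 - (y + Z)*((y*y + Z) + 26)/3 = 4/3 - (Z + y)*((y**2 + Z) + 26)/3 = 4/3 - (Z + y)*((Z + y**2) + 26)/3 = 4/3 - (Z + y)*(26 + Z + y**2)/3)
z = -6227/3 (z = 4/3 - 26/3*66 - 26/3*1 - 1/3*66**2 - 1/3*1**3 - 1/3*66*1 - 1/3*66*1**2 = 4/3 - 572 - 26/3 - 1/3*4356 - 1/3*1 - 22 - 1/3*66*1 = 4/3 - 572 - 26/3 - 1452 - 1/3 - 22 - 22 = -6227/3 ≈ -2075.7)
-z = -1*(-6227/3) = 6227/3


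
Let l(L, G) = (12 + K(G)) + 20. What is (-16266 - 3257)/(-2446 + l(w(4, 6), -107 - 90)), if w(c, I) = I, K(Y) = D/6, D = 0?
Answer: 19523/2414 ≈ 8.0874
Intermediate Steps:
K(Y) = 0 (K(Y) = 0/6 = 0*(1/6) = 0)
l(L, G) = 32 (l(L, G) = (12 + 0) + 20 = 12 + 20 = 32)
(-16266 - 3257)/(-2446 + l(w(4, 6), -107 - 90)) = (-16266 - 3257)/(-2446 + 32) = -19523/(-2414) = -19523*(-1/2414) = 19523/2414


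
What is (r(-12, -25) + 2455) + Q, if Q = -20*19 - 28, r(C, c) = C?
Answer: 2035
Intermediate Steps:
Q = -408 (Q = -380 - 28 = -408)
(r(-12, -25) + 2455) + Q = (-12 + 2455) - 408 = 2443 - 408 = 2035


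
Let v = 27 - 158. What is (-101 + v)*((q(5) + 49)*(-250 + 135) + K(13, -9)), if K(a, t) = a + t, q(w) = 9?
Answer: 1546512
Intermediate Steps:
v = -131
(-101 + v)*((q(5) + 49)*(-250 + 135) + K(13, -9)) = (-101 - 131)*((9 + 49)*(-250 + 135) + (13 - 9)) = -232*(58*(-115) + 4) = -232*(-6670 + 4) = -232*(-6666) = 1546512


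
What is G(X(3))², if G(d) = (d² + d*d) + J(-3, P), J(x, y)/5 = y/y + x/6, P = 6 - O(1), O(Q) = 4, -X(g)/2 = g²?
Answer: 1692601/4 ≈ 4.2315e+5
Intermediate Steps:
X(g) = -2*g²
P = 2 (P = 6 - 1*4 = 6 - 4 = 2)
J(x, y) = 5 + 5*x/6 (J(x, y) = 5*(y/y + x/6) = 5*(1 + x*(⅙)) = 5*(1 + x/6) = 5 + 5*x/6)
G(d) = 5/2 + 2*d² (G(d) = (d² + d*d) + (5 + (⅚)*(-3)) = (d² + d²) + (5 - 5/2) = 2*d² + 5/2 = 5/2 + 2*d²)
G(X(3))² = (5/2 + 2*(-2*3²)²)² = (5/2 + 2*(-2*9)²)² = (5/2 + 2*(-18)²)² = (5/2 + 2*324)² = (5/2 + 648)² = (1301/2)² = 1692601/4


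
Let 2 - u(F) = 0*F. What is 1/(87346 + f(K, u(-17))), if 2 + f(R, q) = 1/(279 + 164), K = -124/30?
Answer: 443/38693393 ≈ 1.1449e-5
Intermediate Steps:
K = -62/15 (K = -124*1/30 = -62/15 ≈ -4.1333)
u(F) = 2 (u(F) = 2 - 0*F = 2 - 1*0 = 2 + 0 = 2)
f(R, q) = -885/443 (f(R, q) = -2 + 1/(279 + 164) = -2 + 1/443 = -885/443)
1/(87346 + f(K, u(-17))) = 1/(87346 - 885/443) = 1/(38693393/443) = 443/38693393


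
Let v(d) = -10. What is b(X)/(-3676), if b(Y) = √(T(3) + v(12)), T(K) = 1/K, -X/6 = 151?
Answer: -I*√87/11028 ≈ -0.00084579*I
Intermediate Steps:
X = -906 (X = -6*151 = -906)
b(Y) = I*√87/3 (b(Y) = √(1/3 - 10) = √(⅓ - 10) = √(-29/3) = I*√87/3)
b(X)/(-3676) = (I*√87/3)/(-3676) = (I*√87/3)*(-1/3676) = -I*√87/11028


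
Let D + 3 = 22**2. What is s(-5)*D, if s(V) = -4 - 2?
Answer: -2886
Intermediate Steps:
s(V) = -6
D = 481 (D = -3 + 22**2 = -3 + 484 = 481)
s(-5)*D = -6*481 = -2886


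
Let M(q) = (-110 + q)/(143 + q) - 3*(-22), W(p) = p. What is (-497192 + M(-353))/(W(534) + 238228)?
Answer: -104395997/50140020 ≈ -2.0821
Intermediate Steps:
M(q) = 66 + (-110 + q)/(143 + q) (M(q) = (-110 + q)/(143 + q) - 1*(-66) = (-110 + q)/(143 + q) + 66 = 66 + (-110 + q)/(143 + q))
(-497192 + M(-353))/(W(534) + 238228) = (-497192 + (9328 + 67*(-353))/(143 - 353))/(534 + 238228) = (-497192 + (9328 - 23651)/(-210))/238762 = (-497192 - 1/210*(-14323))*(1/238762) = (-497192 + 14323/210)*(1/238762) = -104395997/210*1/238762 = -104395997/50140020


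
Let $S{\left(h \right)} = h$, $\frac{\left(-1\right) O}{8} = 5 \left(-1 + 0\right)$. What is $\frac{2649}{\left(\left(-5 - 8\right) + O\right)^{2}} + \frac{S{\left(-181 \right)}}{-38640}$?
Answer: $\frac{11387701}{3129840} \approx 3.6384$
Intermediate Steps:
$O = 40$ ($O = - 8 \cdot 5 \left(-1 + 0\right) = - 8 \cdot 5 \left(-1\right) = \left(-8\right) \left(-5\right) = 40$)
$\frac{2649}{\left(\left(-5 - 8\right) + O\right)^{2}} + \frac{S{\left(-181 \right)}}{-38640} = \frac{2649}{\left(\left(-5 - 8\right) + 40\right)^{2}} - \frac{181}{-38640} = \frac{2649}{\left(\left(-5 - 8\right) + 40\right)^{2}} - - \frac{181}{38640} = \frac{2649}{\left(-13 + 40\right)^{2}} + \frac{181}{38640} = \frac{2649}{27^{2}} + \frac{181}{38640} = \frac{2649}{729} + \frac{181}{38640} = 2649 \cdot \frac{1}{729} + \frac{181}{38640} = \frac{883}{243} + \frac{181}{38640} = \frac{11387701}{3129840}$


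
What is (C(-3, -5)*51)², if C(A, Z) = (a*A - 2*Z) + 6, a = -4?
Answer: 2039184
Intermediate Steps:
C(A, Z) = 6 - 4*A - 2*Z (C(A, Z) = (-4*A - 2*Z) + 6 = 6 - 4*A - 2*Z)
(C(-3, -5)*51)² = ((6 - 4*(-3) - 2*(-5))*51)² = ((6 + 12 + 10)*51)² = (28*51)² = 1428² = 2039184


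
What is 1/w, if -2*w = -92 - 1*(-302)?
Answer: -1/105 ≈ -0.0095238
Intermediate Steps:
w = -105 (w = -(-92 - 1*(-302))/2 = -(-92 + 302)/2 = -½*210 = -105)
1/w = 1/(-105) = -1/105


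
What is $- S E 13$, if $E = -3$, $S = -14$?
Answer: $-546$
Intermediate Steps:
$- S E 13 = - \left(-14\right) \left(-3\right) 13 = - 42 \cdot 13 = \left(-1\right) 546 = -546$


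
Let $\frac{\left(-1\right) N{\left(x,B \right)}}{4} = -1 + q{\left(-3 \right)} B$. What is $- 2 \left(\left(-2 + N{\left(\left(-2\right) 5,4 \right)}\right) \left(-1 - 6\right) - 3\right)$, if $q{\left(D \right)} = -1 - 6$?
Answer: $1602$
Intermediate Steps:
$q{\left(D \right)} = -7$ ($q{\left(D \right)} = -1 - 6 = -7$)
$N{\left(x,B \right)} = 4 + 28 B$ ($N{\left(x,B \right)} = - 4 \left(-1 - 7 B\right) = 4 + 28 B$)
$- 2 \left(\left(-2 + N{\left(\left(-2\right) 5,4 \right)}\right) \left(-1 - 6\right) - 3\right) = - 2 \left(\left(-2 + \left(4 + 28 \cdot 4\right)\right) \left(-1 - 6\right) - 3\right) = - 2 \left(\left(-2 + \left(4 + 112\right)\right) \left(-7\right) - 3\right) = - 2 \left(\left(-2 + 116\right) \left(-7\right) - 3\right) = - 2 \left(114 \left(-7\right) - 3\right) = - 2 \left(-798 - 3\right) = \left(-2\right) \left(-801\right) = 1602$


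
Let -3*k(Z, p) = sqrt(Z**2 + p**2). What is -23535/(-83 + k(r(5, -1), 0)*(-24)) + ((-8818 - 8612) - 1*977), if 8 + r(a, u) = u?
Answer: -178942/11 ≈ -16267.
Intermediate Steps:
r(a, u) = -8 + u
k(Z, p) = -sqrt(Z**2 + p**2)/3
-23535/(-83 + k(r(5, -1), 0)*(-24)) + ((-8818 - 8612) - 1*977) = -23535/(-83 - sqrt((-8 - 1)**2 + 0**2)/3*(-24)) + ((-8818 - 8612) - 1*977) = -23535/(-83 - sqrt((-9)**2 + 0)/3*(-24)) + (-17430 - 977) = -23535/(-83 - sqrt(81 + 0)/3*(-24)) - 18407 = -23535/(-83 - sqrt(81)/3*(-24)) - 18407 = -23535/(-83 - 1/3*9*(-24)) - 18407 = -23535/(-83 - 3*(-24)) - 18407 = -23535/(-83 + 72) - 18407 = -23535/(-11) - 18407 = -23535*(-1/11) - 18407 = 23535/11 - 18407 = -178942/11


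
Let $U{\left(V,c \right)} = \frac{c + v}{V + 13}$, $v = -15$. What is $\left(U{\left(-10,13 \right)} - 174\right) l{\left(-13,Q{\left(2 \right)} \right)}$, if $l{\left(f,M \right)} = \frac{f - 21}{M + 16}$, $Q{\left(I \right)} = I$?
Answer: $\frac{8908}{27} \approx 329.93$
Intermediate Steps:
$U{\left(V,c \right)} = \frac{-15 + c}{13 + V}$ ($U{\left(V,c \right)} = \frac{c - 15}{V + 13} = \frac{-15 + c}{13 + V}$)
$l{\left(f,M \right)} = \frac{-21 + f}{16 + M}$
$\left(U{\left(-10,13 \right)} - 174\right) l{\left(-13,Q{\left(2 \right)} \right)} = \left(\frac{-15 + 13}{13 - 10} - 174\right) \frac{-21 - 13}{16 + 2} = \left(\frac{1}{3} \left(-2\right) - 174\right) \frac{1}{18} \left(-34\right) = \left(- \frac{2}{3} - 174\right) \left(- \frac{17}{9}\right) = \left(- \frac{524}{3}\right) \left(- \frac{17}{9}\right) = \frac{8908}{27}$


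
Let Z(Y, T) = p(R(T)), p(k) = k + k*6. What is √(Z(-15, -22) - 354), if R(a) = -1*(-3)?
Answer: 3*I*√37 ≈ 18.248*I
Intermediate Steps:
R(a) = 3
p(k) = 7*k (p(k) = k + 6*k = 7*k)
Z(Y, T) = 21 (Z(Y, T) = 7*3 = 21)
√(Z(-15, -22) - 354) = √(21 - 354) = √(-333) = 3*I*√37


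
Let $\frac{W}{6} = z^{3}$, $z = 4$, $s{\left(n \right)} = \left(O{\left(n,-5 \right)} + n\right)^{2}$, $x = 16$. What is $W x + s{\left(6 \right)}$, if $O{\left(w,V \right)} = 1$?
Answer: $6193$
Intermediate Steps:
$s{\left(n \right)} = \left(1 + n\right)^{2}$
$W = 384$ ($W = 6 \cdot 4^{3} = 6 \cdot 64 = 384$)
$W x + s{\left(6 \right)} = 384 \cdot 16 + \left(1 + 6\right)^{2} = 6144 + 7^{2} = 6144 + 49 = 6193$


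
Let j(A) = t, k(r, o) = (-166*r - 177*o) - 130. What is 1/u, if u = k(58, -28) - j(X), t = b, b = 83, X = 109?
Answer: -1/4885 ≈ -0.00020471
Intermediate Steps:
k(r, o) = -130 - 177*o - 166*r (k(r, o) = (-177*o - 166*r) - 130 = -130 - 177*o - 166*r)
t = 83
j(A) = 83
u = -4885 (u = (-130 - 177*(-28) - 166*58) - 1*83 = (-130 + 4956 - 9628) - 83 = -4802 - 83 = -4885)
1/u = 1/(-4885) = -1/4885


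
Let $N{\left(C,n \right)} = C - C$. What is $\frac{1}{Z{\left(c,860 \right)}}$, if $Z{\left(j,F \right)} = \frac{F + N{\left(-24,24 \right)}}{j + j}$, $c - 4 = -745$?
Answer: $- \frac{741}{430} \approx -1.7233$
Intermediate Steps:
$N{\left(C,n \right)} = 0$
$c = -741$ ($c = 4 - 745 = -741$)
$Z{\left(j,F \right)} = \frac{F}{2 j}$ ($Z{\left(j,F \right)} = \frac{F + 0}{j + j} = \frac{F}{2 j}$)
$\frac{1}{Z{\left(c,860 \right)}} = \frac{1}{\frac{1}{2} \cdot 860 \frac{1}{-741}} = \frac{1}{\frac{1}{2} \cdot 860 \left(- \frac{1}{741}\right)} = \frac{1}{- \frac{430}{741}} = - \frac{741}{430}$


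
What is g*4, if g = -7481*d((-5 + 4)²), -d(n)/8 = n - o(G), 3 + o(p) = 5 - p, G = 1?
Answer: 0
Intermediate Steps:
o(p) = 2 - p (o(p) = -3 + (5 - p) = 2 - p)
d(n) = 8 - 8*n (d(n) = -8*(n - (2 - 1*1)) = -8*(n - (2 - 1)) = -8*(n - 1*1) = -8*(n - 1) = -8*(-1 + n) = 8 - 8*n)
g = 0 (g = -7481*(8 - 8*(-5 + 4)²) = -7481*(8 - 8*(-1)²) = -7481*(8 - 8*1) = -7481*(8 - 8) = -7481*0 = 0)
g*4 = 0*4 = 0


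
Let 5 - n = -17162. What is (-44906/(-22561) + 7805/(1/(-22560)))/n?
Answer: -3972558883894/387304687 ≈ -10257.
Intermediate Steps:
n = 17167 (n = 5 - 1*(-17162) = 5 + 17162 = 17167)
(-44906/(-22561) + 7805/(1/(-22560)))/n = (-44906/(-22561) + 7805/(1/(-22560)))/17167 = (-44906*(-1/22561) + 7805/(-1/22560))*(1/17167) = (44906/22561 + 7805*(-22560))*(1/17167) = (44906/22561 - 176080800)*(1/17167) = -3972558883894/22561*1/17167 = -3972558883894/387304687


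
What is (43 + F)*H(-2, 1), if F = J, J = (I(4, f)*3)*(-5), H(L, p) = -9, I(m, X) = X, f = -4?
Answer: -927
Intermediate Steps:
J = 60 (J = -4*3*(-5) = -12*(-5) = 60)
F = 60
(43 + F)*H(-2, 1) = (43 + 60)*(-9) = 103*(-9) = -927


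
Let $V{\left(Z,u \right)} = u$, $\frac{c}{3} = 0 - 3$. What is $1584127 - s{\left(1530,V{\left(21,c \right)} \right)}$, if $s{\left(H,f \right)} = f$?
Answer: $1584136$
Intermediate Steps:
$c = -9$ ($c = 3 \left(0 - 3\right) = 3 \left(-3\right) = -9$)
$1584127 - s{\left(1530,V{\left(21,c \right)} \right)} = 1584127 - -9 = 1584127 + 9 = 1584136$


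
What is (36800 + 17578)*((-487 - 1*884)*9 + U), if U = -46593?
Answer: -3204604296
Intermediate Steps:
(36800 + 17578)*((-487 - 1*884)*9 + U) = (36800 + 17578)*((-487 - 1*884)*9 - 46593) = 54378*((-487 - 884)*9 - 46593) = 54378*(-1371*9 - 46593) = 54378*(-12339 - 46593) = 54378*(-58932) = -3204604296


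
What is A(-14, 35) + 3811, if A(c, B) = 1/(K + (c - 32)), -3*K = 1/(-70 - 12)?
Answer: 43121219/11315 ≈ 3811.0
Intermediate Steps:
K = 1/246 (K = -1/(3*(-70 - 12)) = -1/3/(-82) = -1/3*(-1/82) = 1/246 ≈ 0.0040650)
A(c, B) = 1/(-7871/246 + c) (A(c, B) = 1/(1/246 + (c - 32)) = 1/(1/246 + (-32 + c)) = 1/(-7871/246 + c))
A(-14, 35) + 3811 = 246/(-7871 + 246*(-14)) + 3811 = 246/(-7871 - 3444) + 3811 = 246/(-11315) + 3811 = 246*(-1/11315) + 3811 = -246/11315 + 3811 = 43121219/11315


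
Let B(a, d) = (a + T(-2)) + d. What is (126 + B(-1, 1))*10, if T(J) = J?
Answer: 1240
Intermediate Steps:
B(a, d) = -2 + a + d (B(a, d) = (a - 2) + d = (-2 + a) + d = -2 + a + d)
(126 + B(-1, 1))*10 = (126 + (-2 - 1 + 1))*10 = (126 - 2)*10 = 124*10 = 1240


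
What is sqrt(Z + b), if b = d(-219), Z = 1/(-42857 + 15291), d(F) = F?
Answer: I*sqrt(166414701530)/27566 ≈ 14.799*I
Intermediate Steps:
Z = -1/27566 (Z = 1/(-27566) = -1/27566 ≈ -3.6277e-5)
b = -219
sqrt(Z + b) = sqrt(-1/27566 - 219) = sqrt(-6036955/27566) = I*sqrt(166414701530)/27566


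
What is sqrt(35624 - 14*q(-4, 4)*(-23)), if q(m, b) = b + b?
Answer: 10*sqrt(382) ≈ 195.45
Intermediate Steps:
q(m, b) = 2*b
sqrt(35624 - 14*q(-4, 4)*(-23)) = sqrt(35624 - 28*4*(-23)) = sqrt(35624 - 14*8*(-23)) = sqrt(35624 - 112*(-23)) = sqrt(35624 + 2576) = sqrt(38200) = 10*sqrt(382)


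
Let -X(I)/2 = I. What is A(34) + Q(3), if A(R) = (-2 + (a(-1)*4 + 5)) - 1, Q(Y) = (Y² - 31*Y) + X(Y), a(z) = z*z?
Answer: -84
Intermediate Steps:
X(I) = -2*I
a(z) = z²
Q(Y) = Y² - 33*Y (Q(Y) = (Y² - 31*Y) - 2*Y = Y² - 33*Y)
A(R) = 6 (A(R) = (-2 + ((-1)²*4 + 5)) - 1 = (-2 + (1*4 + 5)) - 1 = (-2 + (4 + 5)) - 1 = (-2 + 9) - 1 = 7 - 1 = 6)
A(34) + Q(3) = 6 + 3*(-33 + 3) = 6 + 3*(-30) = 6 - 90 = -84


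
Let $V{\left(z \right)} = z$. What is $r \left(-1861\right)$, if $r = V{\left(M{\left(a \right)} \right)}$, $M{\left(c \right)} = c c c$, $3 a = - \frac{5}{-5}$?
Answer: $- \frac{1861}{27} \approx -68.926$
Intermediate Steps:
$a = \frac{1}{3}$ ($a = \frac{\left(-5\right) \frac{1}{-5}}{3} = \frac{\left(-5\right) \left(- \frac{1}{5}\right)}{3} = \frac{1}{3} \cdot 1 = \frac{1}{3} \approx 0.33333$)
$M{\left(c \right)} = c^{3}$ ($M{\left(c \right)} = c^{2} c = c^{3}$)
$r = \frac{1}{27}$ ($r = \left(\frac{1}{3}\right)^{3} = \frac{1}{27} \approx 0.037037$)
$r \left(-1861\right) = \frac{1}{27} \left(-1861\right) = - \frac{1861}{27}$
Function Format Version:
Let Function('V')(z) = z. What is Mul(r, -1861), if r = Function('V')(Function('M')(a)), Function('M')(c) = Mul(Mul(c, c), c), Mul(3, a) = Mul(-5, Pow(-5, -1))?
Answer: Rational(-1861, 27) ≈ -68.926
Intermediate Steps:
a = Rational(1, 3) (a = Mul(Rational(1, 3), Mul(-5, Pow(-5, -1))) = Mul(Rational(1, 3), Mul(-5, Rational(-1, 5))) = Mul(Rational(1, 3), 1) = Rational(1, 3) ≈ 0.33333)
Function('M')(c) = Pow(c, 3) (Function('M')(c) = Mul(Pow(c, 2), c) = Pow(c, 3))
r = Rational(1, 27) (r = Pow(Rational(1, 3), 3) = Rational(1, 27) ≈ 0.037037)
Mul(r, -1861) = Mul(Rational(1, 27), -1861) = Rational(-1861, 27)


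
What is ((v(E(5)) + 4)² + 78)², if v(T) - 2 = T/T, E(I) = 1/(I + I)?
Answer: 16129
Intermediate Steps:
E(I) = 1/(2*I)
v(T) = 3 (v(T) = 2 + T/T = 2 + 1 = 3)
((v(E(5)) + 4)² + 78)² = ((3 + 4)² + 78)² = (7² + 78)² = (49 + 78)² = 127² = 16129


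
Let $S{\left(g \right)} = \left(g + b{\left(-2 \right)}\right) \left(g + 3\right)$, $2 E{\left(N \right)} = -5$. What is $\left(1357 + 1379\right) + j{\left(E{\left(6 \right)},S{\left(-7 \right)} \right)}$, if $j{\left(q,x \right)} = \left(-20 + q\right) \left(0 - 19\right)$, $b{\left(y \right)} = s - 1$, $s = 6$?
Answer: $\frac{6327}{2} \approx 3163.5$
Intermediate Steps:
$E{\left(N \right)} = - \frac{5}{2}$ ($E{\left(N \right)} = \frac{1}{2} \left(-5\right) = - \frac{5}{2}$)
$b{\left(y \right)} = 5$ ($b{\left(y \right)} = 6 - 1 = 5$)
$S{\left(g \right)} = \left(3 + g\right) \left(5 + g\right)$ ($S{\left(g \right)} = \left(g + 5\right) \left(g + 3\right) = \left(5 + g\right) \left(3 + g\right) = \left(3 + g\right) \left(5 + g\right)$)
$j{\left(q,x \right)} = 380 - 19 q$ ($j{\left(q,x \right)} = \left(-20 + q\right) \left(-19\right) = 380 - 19 q$)
$\left(1357 + 1379\right) + j{\left(E{\left(6 \right)},S{\left(-7 \right)} \right)} = \left(1357 + 1379\right) + \left(380 - - \frac{95}{2}\right) = 2736 + \left(380 + \frac{95}{2}\right) = 2736 + \frac{855}{2} = \frac{6327}{2}$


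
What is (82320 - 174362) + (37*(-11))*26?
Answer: -102624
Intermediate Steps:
(82320 - 174362) + (37*(-11))*26 = -92042 - 407*26 = -92042 - 10582 = -102624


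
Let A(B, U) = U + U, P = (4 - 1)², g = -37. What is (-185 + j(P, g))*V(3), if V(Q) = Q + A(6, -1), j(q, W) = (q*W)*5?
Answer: -1850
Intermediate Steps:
P = 9 (P = 3² = 9)
A(B, U) = 2*U
j(q, W) = 5*W*q (j(q, W) = (W*q)*5 = 5*W*q)
V(Q) = -2 + Q (V(Q) = Q + 2*(-1) = Q - 2 = -2 + Q)
(-185 + j(P, g))*V(3) = (-185 + 5*(-37)*9)*(-2 + 3) = (-185 - 1665)*1 = -1850*1 = -1850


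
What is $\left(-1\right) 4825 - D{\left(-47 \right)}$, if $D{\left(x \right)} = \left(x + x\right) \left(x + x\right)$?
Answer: $-13661$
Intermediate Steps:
$D{\left(x \right)} = 4 x^{2}$ ($D{\left(x \right)} = 2 x 2 x = 4 x^{2}$)
$\left(-1\right) 4825 - D{\left(-47 \right)} = \left(-1\right) 4825 - 4 \left(-47\right)^{2} = -4825 - 4 \cdot 2209 = -4825 - 8836 = -13661$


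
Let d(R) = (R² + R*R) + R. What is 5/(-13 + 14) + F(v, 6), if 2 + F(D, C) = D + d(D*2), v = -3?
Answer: 66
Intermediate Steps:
d(R) = R + 2*R² (d(R) = (R² + R²) + R = 2*R² + R = R + 2*R²)
F(D, C) = -2 + D + 2*D*(1 + 4*D) (F(D, C) = -2 + (D + (D*2)*(1 + 2*(D*2))) = -2 + (D + (2*D)*(1 + 2*(2*D))) = -2 + (D + (2*D)*(1 + 4*D)) = -2 + (D + 2*D*(1 + 4*D)) = -2 + D + 2*D*(1 + 4*D))
5/(-13 + 14) + F(v, 6) = 5/(-13 + 14) + (-2 + 3*(-3) + 8*(-3)²) = 5/1 + (-2 - 9 + 8*9) = 1*5 + (-2 - 9 + 72) = 5 + 61 = 66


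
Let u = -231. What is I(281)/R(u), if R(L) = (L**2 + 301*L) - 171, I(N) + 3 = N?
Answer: -278/16341 ≈ -0.017012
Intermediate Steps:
I(N) = -3 + N
R(L) = -171 + L**2 + 301*L
I(281)/R(u) = (-3 + 281)/(-171 + (-231)**2 + 301*(-231)) = 278/(-171 + 53361 - 69531) = 278/(-16341) = 278*(-1/16341) = -278/16341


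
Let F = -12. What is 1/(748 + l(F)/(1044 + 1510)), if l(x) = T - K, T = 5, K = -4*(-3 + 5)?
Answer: 2554/1910405 ≈ 0.0013369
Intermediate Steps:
K = -8 (K = -4*2 = -8)
l(x) = 13 (l(x) = 5 - 1*(-8) = 5 + 8 = 13)
1/(748 + l(F)/(1044 + 1510)) = 1/(748 + 13/(1044 + 1510)) = 1/(748 + 13/2554) = 1/(1910405/2554) = 2554/1910405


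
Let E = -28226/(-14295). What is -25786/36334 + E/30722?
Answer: -2830859396164/3989209687665 ≈ -0.70963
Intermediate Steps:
E = 28226/14295 (E = -28226*(-1/14295) = 28226/14295 ≈ 1.9745)
-25786/36334 + E/30722 = -25786/36334 + (28226/14295)/30722 = -25786*1/36334 + (28226/14295)*(1/30722) = -12893/18167 + 14113/219585495 = -2830859396164/3989209687665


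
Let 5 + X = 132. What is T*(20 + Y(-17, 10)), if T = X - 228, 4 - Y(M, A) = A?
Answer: -1414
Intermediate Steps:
X = 127 (X = -5 + 132 = 127)
Y(M, A) = 4 - A
T = -101 (T = 127 - 228 = -101)
T*(20 + Y(-17, 10)) = -101*(20 + (4 - 1*10)) = -101*(20 + (4 - 10)) = -101*(20 - 6) = -101*14 = -1414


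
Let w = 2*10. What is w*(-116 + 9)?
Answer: -2140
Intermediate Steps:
w = 20
w*(-116 + 9) = 20*(-116 + 9) = 20*(-107) = -2140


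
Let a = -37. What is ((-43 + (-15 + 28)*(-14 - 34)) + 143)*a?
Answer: 19388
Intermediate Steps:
((-43 + (-15 + 28)*(-14 - 34)) + 143)*a = ((-43 + (-15 + 28)*(-14 - 34)) + 143)*(-37) = ((-43 + 13*(-48)) + 143)*(-37) = ((-43 - 624) + 143)*(-37) = (-667 + 143)*(-37) = -524*(-37) = 19388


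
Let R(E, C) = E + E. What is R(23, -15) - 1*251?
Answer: -205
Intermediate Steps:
R(E, C) = 2*E
R(23, -15) - 1*251 = 2*23 - 1*251 = 46 - 251 = -205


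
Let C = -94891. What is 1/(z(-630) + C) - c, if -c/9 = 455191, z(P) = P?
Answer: 391322695598/95521 ≈ 4.0967e+6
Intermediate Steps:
c = -4096719 (c = -9*455191 = -4096719)
1/(z(-630) + C) - c = 1/(-630 - 94891) - 1*(-4096719) = 1/(-95521) + 4096719 = -1/95521 + 4096719 = 391322695598/95521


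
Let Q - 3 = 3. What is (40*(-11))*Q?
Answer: -2640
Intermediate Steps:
Q = 6 (Q = 3 + 3 = 6)
(40*(-11))*Q = (40*(-11))*6 = -440*6 = -2640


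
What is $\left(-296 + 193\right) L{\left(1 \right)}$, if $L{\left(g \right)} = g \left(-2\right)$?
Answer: $206$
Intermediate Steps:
$L{\left(g \right)} = - 2 g$
$\left(-296 + 193\right) L{\left(1 \right)} = \left(-296 + 193\right) \left(\left(-2\right) 1\right) = \left(-103\right) \left(-2\right) = 206$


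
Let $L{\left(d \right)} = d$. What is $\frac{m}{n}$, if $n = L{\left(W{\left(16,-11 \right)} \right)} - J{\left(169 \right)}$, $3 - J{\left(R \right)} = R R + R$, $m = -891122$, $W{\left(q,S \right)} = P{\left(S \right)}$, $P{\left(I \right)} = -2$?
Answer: $- \frac{891122}{28725} \approx -31.023$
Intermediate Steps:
$W{\left(q,S \right)} = -2$
$J{\left(R \right)} = 3 - R - R^{2}$ ($J{\left(R \right)} = 3 - \left(R R + R\right) = 3 - \left(R^{2} + R\right) = 3 - \left(R + R^{2}\right) = 3 - R - R^{2}$)
$n = 28725$ ($n = -2 - \left(3 - 169 - 169^{2}\right) = -2 - \left(3 - 169 - 28561\right) = -2 - -28727 = -2 + 28727 = 28725$)
$\frac{m}{n} = - \frac{891122}{28725}$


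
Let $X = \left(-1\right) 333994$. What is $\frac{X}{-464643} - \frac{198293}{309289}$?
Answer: $\frac{11165215867}{143708968827} \approx 0.077693$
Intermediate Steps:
$X = -333994$
$\frac{X}{-464643} - \frac{198293}{309289} = - \frac{333994}{-464643} - \frac{198293}{309289} = \left(-333994\right) \left(- \frac{1}{464643}\right) - \frac{198293}{309289} = \frac{333994}{464643} - \frac{198293}{309289} = \frac{11165215867}{143708968827}$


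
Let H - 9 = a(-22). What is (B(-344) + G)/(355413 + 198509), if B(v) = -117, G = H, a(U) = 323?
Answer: 215/553922 ≈ 0.00038814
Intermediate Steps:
H = 332 (H = 9 + 323 = 332)
G = 332
(B(-344) + G)/(355413 + 198509) = (-117 + 332)/(355413 + 198509) = 215/553922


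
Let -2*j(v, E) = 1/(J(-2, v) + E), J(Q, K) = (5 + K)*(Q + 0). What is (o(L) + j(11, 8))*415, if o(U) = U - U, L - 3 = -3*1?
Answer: 415/48 ≈ 8.6458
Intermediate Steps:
L = 0 (L = 3 - 3*1 = 3 - 3 = 0)
o(U) = 0
J(Q, K) = Q*(5 + K) (J(Q, K) = (5 + K)*Q = Q*(5 + K))
j(v, E) = -1/(2*(-10 + E - 2*v)) (j(v, E) = -1/(2*(-2*(5 + v) + E)) = -1/(2*((-10 - 2*v) + E)) = -1/(2*(-10 + E - 2*v)))
(o(L) + j(11, 8))*415 = (0 + 1/(2*(10 - 1*8 + 2*11)))*415 = (0 + 1/(2*(10 - 8 + 22)))*415 = (0 + (½)/24)*415 = (0 + (½)*(1/24))*415 = (0 + 1/48)*415 = (1/48)*415 = 415/48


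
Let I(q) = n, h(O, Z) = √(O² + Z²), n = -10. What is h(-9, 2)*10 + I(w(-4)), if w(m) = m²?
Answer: -10 + 10*√85 ≈ 82.195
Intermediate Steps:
I(q) = -10
h(-9, 2)*10 + I(w(-4)) = √((-9)² + 2²)*10 - 10 = √(81 + 4)*10 - 10 = √85*10 - 10 = 10*√85 - 10 = -10 + 10*√85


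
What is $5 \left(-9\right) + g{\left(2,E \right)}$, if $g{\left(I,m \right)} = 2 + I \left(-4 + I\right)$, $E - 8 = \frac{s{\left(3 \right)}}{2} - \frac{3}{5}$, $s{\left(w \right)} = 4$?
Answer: $-47$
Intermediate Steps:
$E = \frac{47}{5}$ ($E = 8 + \left(\frac{4}{2} - \frac{3}{5}\right) = 8 + \left(4 \cdot \frac{1}{2} - \frac{3}{5}\right) = 8 + \left(2 - \frac{3}{5}\right) = 8 + \frac{7}{5} = \frac{47}{5} \approx 9.4$)
$5 \left(-9\right) + g{\left(2,E \right)} = 5 \left(-9\right) + \left(2 + 2^{2} - 8\right) = -45 + \left(2 + 4 - 8\right) = -45 - 2 = -47$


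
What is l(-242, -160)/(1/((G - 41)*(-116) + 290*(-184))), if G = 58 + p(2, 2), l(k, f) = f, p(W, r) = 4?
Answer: 8927360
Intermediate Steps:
G = 62 (G = 58 + 4 = 62)
l(-242, -160)/(1/((G - 41)*(-116) + 290*(-184))) = -160/(1/((62 - 41)*(-116) + 290*(-184))) = -160/(1/(21*(-116) - 53360)) = -160/(1/(-2436 - 53360)) = -160/(1/(-55796)) = -160/(-1/55796) = -160*(-55796) = 8927360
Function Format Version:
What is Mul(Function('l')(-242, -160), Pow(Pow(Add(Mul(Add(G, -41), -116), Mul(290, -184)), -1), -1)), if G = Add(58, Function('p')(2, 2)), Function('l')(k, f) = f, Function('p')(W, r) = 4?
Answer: 8927360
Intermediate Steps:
G = 62 (G = Add(58, 4) = 62)
Mul(Function('l')(-242, -160), Pow(Pow(Add(Mul(Add(G, -41), -116), Mul(290, -184)), -1), -1)) = Mul(-160, Pow(Pow(Add(Mul(Add(62, -41), -116), Mul(290, -184)), -1), -1)) = Mul(-160, Pow(Pow(Add(Mul(21, -116), -53360), -1), -1)) = Mul(-160, Pow(Pow(Add(-2436, -53360), -1), -1)) = Mul(-160, Pow(Pow(-55796, -1), -1)) = Mul(-160, Pow(Rational(-1, 55796), -1)) = Mul(-160, -55796) = 8927360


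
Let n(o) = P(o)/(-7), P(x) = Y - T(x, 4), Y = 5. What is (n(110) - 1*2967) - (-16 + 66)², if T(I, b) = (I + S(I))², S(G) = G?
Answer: 10126/7 ≈ 1446.6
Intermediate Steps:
T(I, b) = 4*I² (T(I, b) = (I + I)² = (2*I)² = 4*I²)
P(x) = 5 - 4*x²
n(o) = -5/7 + 4*o²/7 (n(o) = (5 - 4*o²)/(-7) = (5 - 4*o²)*(-⅐) = -5/7 + 4*o²/7)
(n(110) - 1*2967) - (-16 + 66)² = ((-5/7 + (4/7)*110²) - 1*2967) - (-16 + 66)² = ((-5/7 + (4/7)*12100) - 2967) - 1*50² = ((-5/7 + 48400/7) - 2967) - 1*2500 = (48395/7 - 2967) - 2500 = 27626/7 - 2500 = 10126/7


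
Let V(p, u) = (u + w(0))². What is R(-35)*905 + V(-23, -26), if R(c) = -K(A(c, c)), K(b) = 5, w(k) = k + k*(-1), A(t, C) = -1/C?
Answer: -3849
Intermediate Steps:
w(k) = 0 (w(k) = k - k = 0)
R(c) = -5 (R(c) = -1*5 = -5)
V(p, u) = u² (V(p, u) = (u + 0)² = u²)
R(-35)*905 + V(-23, -26) = -5*905 + (-26)² = -4525 + 676 = -3849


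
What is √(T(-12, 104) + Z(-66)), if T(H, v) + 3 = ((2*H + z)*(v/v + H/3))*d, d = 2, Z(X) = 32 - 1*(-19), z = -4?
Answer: 6*√6 ≈ 14.697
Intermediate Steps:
Z(X) = 51 (Z(X) = 32 + 19 = 51)
T(H, v) = -3 + 2*(1 + H/3)*(-4 + 2*H) (T(H, v) = -3 + ((2*H - 4)*(v/v + H/3))*2 = -3 + ((-4 + 2*H)*(1 + H*(⅓)))*2 = -3 + ((-4 + 2*H)*(1 + H/3))*2 = -3 + ((1 + H/3)*(-4 + 2*H))*2 = -3 + 2*(1 + H/3)*(-4 + 2*H))
√(T(-12, 104) + Z(-66)) = √((-11 + (4/3)*(-12) + (4/3)*(-12)²) + 51) = √((-11 - 16 + (4/3)*144) + 51) = √((-11 - 16 + 192) + 51) = √(165 + 51) = √216 = 6*√6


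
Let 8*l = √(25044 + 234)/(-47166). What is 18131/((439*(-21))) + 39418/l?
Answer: -18131/9219 - 2478919184*√25278/4213 ≈ -9.3550e+7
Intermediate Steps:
l = -√25278/377328 (l = (√(25044 + 234)/(-47166))/8 = (√25278*(-1/47166))/8 = (-√25278/47166)/8 = -√25278/377328 ≈ -0.00042136)
18131/((439*(-21))) + 39418/l = 18131/((439*(-21))) + 39418/((-√25278/377328)) = 18131/(-9219) + 39418*(-62888*√25278/4213) = 18131*(-1/9219) - 2478919184*√25278/4213 = -18131/9219 - 2478919184*√25278/4213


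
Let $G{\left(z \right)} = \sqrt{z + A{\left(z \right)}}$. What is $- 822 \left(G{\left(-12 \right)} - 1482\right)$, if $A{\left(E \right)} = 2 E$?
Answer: $1218204 - 4932 i \approx 1.2182 \cdot 10^{6} - 4932.0 i$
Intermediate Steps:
$G{\left(z \right)} = \sqrt{3} \sqrt{z}$ ($G{\left(z \right)} = \sqrt{z + 2 z} = \sqrt{3 z} = \sqrt{3} \sqrt{z}$)
$- 822 \left(G{\left(-12 \right)} - 1482\right) = - 822 \left(\sqrt{3} \sqrt{-12} - 1482\right) = - 822 \left(\sqrt{3} \cdot 2 i \sqrt{3} - 1482\right) = - 822 \left(6 i - 1482\right) = - 822 \left(-1482 + 6 i\right) = 1218204 - 4932 i$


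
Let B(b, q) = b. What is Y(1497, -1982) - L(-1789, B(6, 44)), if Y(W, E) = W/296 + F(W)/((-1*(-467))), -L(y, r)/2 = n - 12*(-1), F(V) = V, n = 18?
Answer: 9436131/138232 ≈ 68.263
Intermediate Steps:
L(y, r) = -60 (L(y, r) = -2*(18 - 12*(-1)) = -2*(18 + 12) = -2*30 = -60)
Y(W, E) = 763*W/138232 (Y(W, E) = W/296 + W/((-1*(-467))) = W*(1/296) + W/467 = W/296 + W*(1/467) = W/296 + W/467 = 763*W/138232)
Y(1497, -1982) - L(-1789, B(6, 44)) = (763/138232)*1497 - 1*(-60) = 1142211/138232 + 60 = 9436131/138232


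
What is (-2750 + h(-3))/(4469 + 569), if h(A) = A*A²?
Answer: -2777/5038 ≈ -0.55121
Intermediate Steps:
h(A) = A³
(-2750 + h(-3))/(4469 + 569) = (-2750 + (-3)³)/(4469 + 569) = (-2750 - 27)/5038 = -2777*1/5038 = -2777/5038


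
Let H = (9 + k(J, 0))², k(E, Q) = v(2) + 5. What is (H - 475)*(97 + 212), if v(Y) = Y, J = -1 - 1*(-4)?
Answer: -67671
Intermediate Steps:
J = 3 (J = -1 + 4 = 3)
k(E, Q) = 7 (k(E, Q) = 2 + 5 = 7)
H = 256 (H = (9 + 7)² = 16² = 256)
(H - 475)*(97 + 212) = (256 - 475)*(97 + 212) = -219*309 = -67671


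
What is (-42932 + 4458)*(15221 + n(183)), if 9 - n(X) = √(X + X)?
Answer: -585959020 + 38474*√366 ≈ -5.8522e+8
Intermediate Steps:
n(X) = 9 - √2*√X (n(X) = 9 - √(X + X) = 9 - √(2*X) = 9 - √2*√X)
(-42932 + 4458)*(15221 + n(183)) = (-42932 + 4458)*(15221 + (9 - √2*√183)) = -38474*(15221 + (9 - √366)) = -38474*(15230 - √366) = -585959020 + 38474*√366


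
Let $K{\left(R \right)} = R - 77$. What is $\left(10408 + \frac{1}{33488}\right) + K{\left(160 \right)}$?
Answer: $\frac{351322609}{33488} \approx 10491.0$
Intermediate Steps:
$K{\left(R \right)} = -77 + R$ ($K{\left(R \right)} = R - 77 = -77 + R$)
$\left(10408 + \frac{1}{33488}\right) + K{\left(160 \right)} = \left(10408 + \frac{1}{33488}\right) + \left(-77 + 160\right) = \left(10408 + \frac{1}{33488}\right) + 83 = \frac{348543105}{33488} + 83 = \frac{351322609}{33488}$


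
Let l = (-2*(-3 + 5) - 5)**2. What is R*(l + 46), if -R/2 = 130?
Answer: -33020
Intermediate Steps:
R = -260 (R = -2*130 = -260)
l = 81 (l = (-2*2 - 5)**2 = (-4 - 5)**2 = (-9)**2 = 81)
R*(l + 46) = -260*(81 + 46) = -260*127 = -33020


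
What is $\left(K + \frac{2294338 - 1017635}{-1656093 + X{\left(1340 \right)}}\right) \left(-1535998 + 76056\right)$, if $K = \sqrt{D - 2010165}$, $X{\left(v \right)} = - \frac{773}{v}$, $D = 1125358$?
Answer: $\frac{2497642523842840}{2219165393} - 1459942 i \sqrt{884807} \approx 1.1255 \cdot 10^{6} - 1.3733 \cdot 10^{9} i$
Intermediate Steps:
$K = i \sqrt{884807}$ ($K = \sqrt{1125358 - 2010165} = \sqrt{-884807} = i \sqrt{884807} \approx 940.64 i$)
$\left(K + \frac{2294338 - 1017635}{-1656093 + X{\left(1340 \right)}}\right) \left(-1535998 + 76056\right) = \left(i \sqrt{884807} + \frac{2294338 - 1017635}{-1656093 - \frac{773}{1340}}\right) \left(-1535998 + 76056\right) = \left(i \sqrt{884807} + \frac{1276703}{-1656093 - \frac{773}{1340}}\right) \left(-1459942\right) = \left(i \sqrt{884807} + \frac{1276703}{- \frac{2219165393}{1340}}\right) \left(-1459942\right) = \left(i \sqrt{884807} + 1276703 \left(- \frac{1340}{2219165393}\right)\right) \left(-1459942\right) = \left(i \sqrt{884807} - \frac{1710782020}{2219165393}\right) \left(-1459942\right) = \left(- \frac{1710782020}{2219165393} + i \sqrt{884807}\right) \left(-1459942\right) = \frac{2497642523842840}{2219165393} - 1459942 i \sqrt{884807}$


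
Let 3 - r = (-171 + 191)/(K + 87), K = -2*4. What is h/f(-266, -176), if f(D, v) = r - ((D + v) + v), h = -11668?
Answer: -921772/49039 ≈ -18.797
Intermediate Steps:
K = -8
r = 217/79 (r = 3 - (-171 + 191)/(-8 + 87) = 3 - 20/79 = 217/79 ≈ 2.7468)
f(D, v) = 217/79 - D - 2*v (f(D, v) = 217/79 - ((D + v) + v) = 217/79 - (D + 2*v) = 217/79 + (-D - 2*v) = 217/79 - D - 2*v)
h/f(-266, -176) = -11668/(217/79 - 1*(-266) - 2*(-176)) = -11668/(217/79 + 266 + 352) = -11668/49039/79 = -11668*79/49039 = -921772/49039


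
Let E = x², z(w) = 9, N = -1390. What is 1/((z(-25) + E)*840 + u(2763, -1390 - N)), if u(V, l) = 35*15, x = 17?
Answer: 1/250845 ≈ 3.9865e-6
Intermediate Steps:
E = 289 (E = 17² = 289)
u(V, l) = 525
1/((z(-25) + E)*840 + u(2763, -1390 - N)) = 1/((9 + 289)*840 + 525) = 1/(298*840 + 525) = 1/(250320 + 525) = 1/250845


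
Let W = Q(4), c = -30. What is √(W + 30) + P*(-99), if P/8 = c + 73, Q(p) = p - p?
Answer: -34056 + √30 ≈ -34051.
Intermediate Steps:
Q(p) = 0
P = 344 (P = 8*(-30 + 73) = 8*43 = 344)
W = 0
√(W + 30) + P*(-99) = √(0 + 30) + 344*(-99) = √30 - 34056 = -34056 + √30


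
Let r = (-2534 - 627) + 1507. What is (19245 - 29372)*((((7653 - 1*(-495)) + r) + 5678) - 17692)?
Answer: 55901040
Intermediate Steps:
r = -1654 (r = -3161 + 1507 = -1654)
(19245 - 29372)*((((7653 - 1*(-495)) + r) + 5678) - 17692) = (19245 - 29372)*((((7653 - 1*(-495)) - 1654) + 5678) - 17692) = -10127*((((7653 + 495) - 1654) + 5678) - 17692) = -10127*(((8148 - 1654) + 5678) - 17692) = -10127*((6494 + 5678) - 17692) = -10127*(12172 - 17692) = -10127*(-5520) = 55901040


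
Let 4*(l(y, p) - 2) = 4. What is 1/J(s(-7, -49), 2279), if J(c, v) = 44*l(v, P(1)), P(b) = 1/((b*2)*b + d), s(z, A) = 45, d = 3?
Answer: 1/132 ≈ 0.0075758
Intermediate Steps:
P(b) = 1/(3 + 2*b²) (P(b) = 1/((b*2)*b + 3) = 1/((2*b)*b + 3) = 1/(2*b² + 3) = 1/(3 + 2*b²))
l(y, p) = 3 (l(y, p) = 2 + (¼)*4 = 2 + 1 = 3)
J(c, v) = 132 (J(c, v) = 44*3 = 132)
1/J(s(-7, -49), 2279) = 1/132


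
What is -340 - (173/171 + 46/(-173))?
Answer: -10080283/29583 ≈ -340.75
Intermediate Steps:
-340 - (173/171 + 46/(-173)) = -340 - (173*(1/171) + 46*(-1/173)) = -340 - (173/171 - 46/173) = -340 - 1*22063/29583 = -340 - 22063/29583 = -10080283/29583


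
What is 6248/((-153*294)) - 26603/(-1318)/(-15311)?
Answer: -63640329425/453866085918 ≈ -0.14022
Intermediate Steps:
6248/((-153*294)) - 26603/(-1318)/(-15311) = 6248/(-44982) - 26603*(-1/1318)*(-1/15311) = 6248*(-1/44982) + (26603/1318)*(-1/15311) = -3124/22491 - 26603/20179898 = -63640329425/453866085918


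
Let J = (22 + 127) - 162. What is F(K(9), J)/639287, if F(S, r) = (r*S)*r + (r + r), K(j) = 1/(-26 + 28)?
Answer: 117/1278574 ≈ 9.1508e-5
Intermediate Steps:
J = -13 (J = 149 - 162 = -13)
K(j) = 1/2
F(S, r) = 2*r + S*r**2 (F(S, r) = (S*r)*r + 2*r = S*r**2 + 2*r = 2*r + S*r**2)
F(K(9), J)/639287 = -13*(2 + (1/2)*(-13))/639287 = -13*(2 - 13/2)*(1/639287) = -13*(-9/2)*(1/639287) = (117/2)*(1/639287) = 117/1278574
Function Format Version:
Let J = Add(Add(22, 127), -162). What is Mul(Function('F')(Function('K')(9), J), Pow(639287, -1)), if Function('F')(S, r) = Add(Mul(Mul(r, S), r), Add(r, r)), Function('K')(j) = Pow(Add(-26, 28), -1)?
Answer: Rational(117, 1278574) ≈ 9.1508e-5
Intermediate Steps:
J = -13 (J = Add(149, -162) = -13)
Function('K')(j) = Rational(1, 2) (Function('K')(j) = Pow(2, -1) = Rational(1, 2))
Function('F')(S, r) = Add(Mul(2, r), Mul(S, Pow(r, 2))) (Function('F')(S, r) = Add(Mul(Mul(S, r), r), Mul(2, r)) = Add(Mul(S, Pow(r, 2)), Mul(2, r)) = Add(Mul(2, r), Mul(S, Pow(r, 2))))
Mul(Function('F')(Function('K')(9), J), Pow(639287, -1)) = Mul(Mul(-13, Add(2, Mul(Rational(1, 2), -13))), Pow(639287, -1)) = Mul(Mul(-13, Add(2, Rational(-13, 2))), Rational(1, 639287)) = Mul(Mul(-13, Rational(-9, 2)), Rational(1, 639287)) = Mul(Rational(117, 2), Rational(1, 639287)) = Rational(117, 1278574)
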